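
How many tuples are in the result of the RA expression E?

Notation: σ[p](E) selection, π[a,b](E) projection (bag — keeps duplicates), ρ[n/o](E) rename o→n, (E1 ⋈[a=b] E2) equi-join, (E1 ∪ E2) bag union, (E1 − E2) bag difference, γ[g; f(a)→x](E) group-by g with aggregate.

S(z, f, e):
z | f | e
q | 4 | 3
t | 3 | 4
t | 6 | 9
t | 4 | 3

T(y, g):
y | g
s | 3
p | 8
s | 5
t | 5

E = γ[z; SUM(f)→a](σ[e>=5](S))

Per-node cardinality:
  S → 4
  σ[e>=5](S) → 1
  γ[z; SUM(f)→a](σ[e>=5](S)) → 1

|E| = 1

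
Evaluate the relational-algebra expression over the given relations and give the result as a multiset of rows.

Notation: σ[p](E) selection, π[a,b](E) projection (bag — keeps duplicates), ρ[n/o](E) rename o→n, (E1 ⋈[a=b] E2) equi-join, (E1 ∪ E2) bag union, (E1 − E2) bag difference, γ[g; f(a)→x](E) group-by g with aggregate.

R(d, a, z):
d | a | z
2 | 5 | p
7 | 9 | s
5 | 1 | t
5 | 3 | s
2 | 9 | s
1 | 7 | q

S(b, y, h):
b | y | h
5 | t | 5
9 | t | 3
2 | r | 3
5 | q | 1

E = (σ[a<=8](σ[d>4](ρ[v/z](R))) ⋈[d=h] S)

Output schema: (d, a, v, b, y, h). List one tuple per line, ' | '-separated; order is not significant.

Per-node cardinality:
  R → 6
  ρ[v/z](R) → 6
  σ[d>4](ρ[v/z](R)) → 3
  σ[a<=8](σ[d>4](ρ[v/z](R))) → 2
  S → 4
  (σ[a<=8](σ[d>4](ρ[v/z](R))) ⋈[d=h] S) → 2

== RESULT ==
d | a | v | b | y | h
5 | 1 | t | 5 | t | 5
5 | 3 | s | 5 | t | 5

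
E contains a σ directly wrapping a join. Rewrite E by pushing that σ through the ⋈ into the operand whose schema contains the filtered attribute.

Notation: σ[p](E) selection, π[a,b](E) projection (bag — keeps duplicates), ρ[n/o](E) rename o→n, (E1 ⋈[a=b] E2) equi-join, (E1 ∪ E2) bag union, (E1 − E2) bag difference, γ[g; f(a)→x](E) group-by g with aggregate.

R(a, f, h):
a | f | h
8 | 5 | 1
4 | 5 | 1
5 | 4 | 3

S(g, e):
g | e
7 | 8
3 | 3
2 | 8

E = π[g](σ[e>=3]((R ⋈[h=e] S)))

σ filters on e, owned by the right side.
E' = π[g]((R ⋈[h=e] σ[e>=3](S)))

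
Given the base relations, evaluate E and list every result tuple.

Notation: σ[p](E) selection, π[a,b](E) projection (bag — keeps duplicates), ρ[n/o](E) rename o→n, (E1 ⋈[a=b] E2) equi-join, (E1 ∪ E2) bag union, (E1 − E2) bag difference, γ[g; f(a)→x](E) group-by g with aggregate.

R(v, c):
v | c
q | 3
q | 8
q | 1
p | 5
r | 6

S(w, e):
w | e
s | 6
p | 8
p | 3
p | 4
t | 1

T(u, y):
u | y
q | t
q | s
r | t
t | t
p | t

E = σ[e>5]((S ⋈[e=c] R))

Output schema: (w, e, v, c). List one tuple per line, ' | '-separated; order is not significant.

Subexpression sizes:
  S → 5
  R → 5
  (S ⋈[e=c] R) → 4
  σ[e>5]((S ⋈[e=c] R)) → 2

== RESULT ==
w | e | v | c
p | 8 | q | 8
s | 6 | r | 6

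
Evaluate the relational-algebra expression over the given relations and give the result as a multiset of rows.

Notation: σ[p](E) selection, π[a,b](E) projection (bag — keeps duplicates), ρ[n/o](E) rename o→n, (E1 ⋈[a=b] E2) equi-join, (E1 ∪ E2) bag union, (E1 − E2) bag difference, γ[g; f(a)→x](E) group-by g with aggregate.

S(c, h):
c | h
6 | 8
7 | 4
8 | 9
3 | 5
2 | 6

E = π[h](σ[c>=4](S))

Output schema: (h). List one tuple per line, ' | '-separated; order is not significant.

Per-node cardinality:
  S → 5
  σ[c>=4](S) → 3
  π[h](σ[c>=4](S)) → 3

== RESULT ==
h
4
8
9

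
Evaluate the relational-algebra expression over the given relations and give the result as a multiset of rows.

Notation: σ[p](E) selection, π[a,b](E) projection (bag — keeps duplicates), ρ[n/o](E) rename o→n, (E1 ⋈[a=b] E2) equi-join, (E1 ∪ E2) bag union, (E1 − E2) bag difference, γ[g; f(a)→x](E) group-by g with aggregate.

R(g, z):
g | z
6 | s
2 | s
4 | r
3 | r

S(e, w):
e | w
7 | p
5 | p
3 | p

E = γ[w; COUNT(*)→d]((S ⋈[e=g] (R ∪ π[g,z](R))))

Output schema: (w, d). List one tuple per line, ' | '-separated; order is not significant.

Row counts bottom-up:
  S → 3
  R → 4
  R → 4
  π[g,z](R) → 4
  (R ∪ π[g,z](R)) → 8
  (S ⋈[e=g] (R ∪ π[g,z](R))) → 2
  γ[w; COUNT(*)→d]((S ⋈[e=g] (R ∪ π[g,z](R)))) → 1

== RESULT ==
w | d
p | 2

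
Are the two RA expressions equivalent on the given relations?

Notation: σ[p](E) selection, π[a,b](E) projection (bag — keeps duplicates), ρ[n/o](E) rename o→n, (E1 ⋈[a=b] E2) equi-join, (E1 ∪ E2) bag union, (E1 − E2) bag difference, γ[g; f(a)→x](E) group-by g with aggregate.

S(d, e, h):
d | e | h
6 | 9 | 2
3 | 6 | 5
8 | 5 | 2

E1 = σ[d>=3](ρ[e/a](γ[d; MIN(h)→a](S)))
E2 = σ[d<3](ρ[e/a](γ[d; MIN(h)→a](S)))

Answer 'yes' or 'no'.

E1 row counts bottom-up:
  S → 3
  γ[d; MIN(h)→a](S) → 3
  ρ[e/a](γ[d; MIN(h)→a](S)) → 3
  σ[d>=3](ρ[e/a](γ[d; MIN(h)→a](S))) → 3
E2 row counts bottom-up:
  S → 3
  γ[d; MIN(h)→a](S) → 3
  ρ[e/a](γ[d; MIN(h)→a](S)) → 3
  σ[d<3](ρ[e/a](γ[d; MIN(h)→a](S))) → 0

E1 result:
d | e
3 | 5
6 | 2
8 | 2
E2 result:
d | e
(0 rows)
Witness: (8, 2) appears 1× in E1 but 0× in E2.

no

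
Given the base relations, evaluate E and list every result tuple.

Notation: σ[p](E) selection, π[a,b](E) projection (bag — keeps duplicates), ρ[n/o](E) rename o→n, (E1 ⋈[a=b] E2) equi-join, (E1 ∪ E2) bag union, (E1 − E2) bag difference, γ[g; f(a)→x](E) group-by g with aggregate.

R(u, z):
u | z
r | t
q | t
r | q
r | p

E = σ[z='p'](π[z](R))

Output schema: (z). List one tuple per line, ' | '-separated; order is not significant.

Per-node cardinality:
  R → 4
  π[z](R) → 4
  σ[z='p'](π[z](R)) → 1

== RESULT ==
z
p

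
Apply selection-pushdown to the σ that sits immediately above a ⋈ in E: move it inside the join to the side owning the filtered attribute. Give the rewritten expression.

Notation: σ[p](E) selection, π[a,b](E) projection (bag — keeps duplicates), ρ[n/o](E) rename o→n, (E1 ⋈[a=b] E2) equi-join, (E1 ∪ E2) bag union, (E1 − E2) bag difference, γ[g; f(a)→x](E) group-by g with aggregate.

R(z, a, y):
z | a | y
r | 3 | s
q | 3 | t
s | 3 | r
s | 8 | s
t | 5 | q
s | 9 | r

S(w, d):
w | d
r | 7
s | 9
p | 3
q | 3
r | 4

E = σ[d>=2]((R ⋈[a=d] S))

σ filters on d, owned by the right side.
E' = (R ⋈[a=d] σ[d>=2](S))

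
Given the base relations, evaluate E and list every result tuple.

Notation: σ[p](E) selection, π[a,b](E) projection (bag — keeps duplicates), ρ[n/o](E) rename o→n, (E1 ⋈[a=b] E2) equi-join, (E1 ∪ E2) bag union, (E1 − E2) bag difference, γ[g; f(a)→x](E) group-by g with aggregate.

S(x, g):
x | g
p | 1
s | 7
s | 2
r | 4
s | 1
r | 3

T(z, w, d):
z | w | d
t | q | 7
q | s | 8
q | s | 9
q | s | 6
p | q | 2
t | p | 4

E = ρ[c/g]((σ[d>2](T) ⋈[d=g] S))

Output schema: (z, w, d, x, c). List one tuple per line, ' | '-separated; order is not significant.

Subexpression sizes:
  T → 6
  σ[d>2](T) → 5
  S → 6
  (σ[d>2](T) ⋈[d=g] S) → 2
  ρ[c/g]((σ[d>2](T) ⋈[d=g] S)) → 2

== RESULT ==
z | w | d | x | c
t | p | 4 | r | 4
t | q | 7 | s | 7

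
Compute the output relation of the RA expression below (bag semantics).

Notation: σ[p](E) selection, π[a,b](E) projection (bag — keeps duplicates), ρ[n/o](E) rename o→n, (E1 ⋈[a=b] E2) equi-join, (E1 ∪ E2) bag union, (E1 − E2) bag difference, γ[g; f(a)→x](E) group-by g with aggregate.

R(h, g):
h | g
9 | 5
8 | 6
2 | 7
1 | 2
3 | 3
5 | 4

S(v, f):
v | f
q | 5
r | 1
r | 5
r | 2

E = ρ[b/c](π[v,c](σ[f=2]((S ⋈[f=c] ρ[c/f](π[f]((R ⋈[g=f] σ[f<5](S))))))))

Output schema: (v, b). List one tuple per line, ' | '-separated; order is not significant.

Row counts bottom-up:
  S → 4
  R → 6
  S → 4
  σ[f<5](S) → 2
  (R ⋈[g=f] σ[f<5](S)) → 1
  π[f]((R ⋈[g=f] σ[f<5](S))) → 1
  ρ[c/f](π[f]((R ⋈[g=f] σ[f<5](S)))) → 1
  (S ⋈[f=c] ρ[c/f](π[f]((R ⋈[g=f] σ[f<5](S))))) → 1
  σ[f=2]((S ⋈[f=c] ρ[c/f](π[f]((R ⋈[g=f] σ[f<5](S)))))) → 1
  π[v,c](σ[f=2]((S ⋈[f=c] ρ[c/f](π[f]((R ⋈[g=f] σ[f<5](S))))))) → 1
  ρ[b/c](π[v,c](σ[f=2]((S ⋈[f=c] ρ[c/f](π[f]((R ⋈[g=f] σ[f<5](S)))))))) → 1

== RESULT ==
v | b
r | 2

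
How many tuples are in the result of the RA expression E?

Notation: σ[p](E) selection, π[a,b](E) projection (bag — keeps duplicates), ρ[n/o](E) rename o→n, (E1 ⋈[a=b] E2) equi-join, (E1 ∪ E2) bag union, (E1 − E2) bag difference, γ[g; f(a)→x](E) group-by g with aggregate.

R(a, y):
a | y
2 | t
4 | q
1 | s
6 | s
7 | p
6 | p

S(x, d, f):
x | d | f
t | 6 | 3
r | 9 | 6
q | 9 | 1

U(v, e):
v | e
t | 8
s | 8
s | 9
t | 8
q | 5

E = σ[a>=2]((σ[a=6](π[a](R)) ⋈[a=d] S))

Per-node cardinality:
  R → 6
  π[a](R) → 6
  σ[a=6](π[a](R)) → 2
  S → 3
  (σ[a=6](π[a](R)) ⋈[a=d] S) → 2
  σ[a>=2]((σ[a=6](π[a](R)) ⋈[a=d] S)) → 2

|E| = 2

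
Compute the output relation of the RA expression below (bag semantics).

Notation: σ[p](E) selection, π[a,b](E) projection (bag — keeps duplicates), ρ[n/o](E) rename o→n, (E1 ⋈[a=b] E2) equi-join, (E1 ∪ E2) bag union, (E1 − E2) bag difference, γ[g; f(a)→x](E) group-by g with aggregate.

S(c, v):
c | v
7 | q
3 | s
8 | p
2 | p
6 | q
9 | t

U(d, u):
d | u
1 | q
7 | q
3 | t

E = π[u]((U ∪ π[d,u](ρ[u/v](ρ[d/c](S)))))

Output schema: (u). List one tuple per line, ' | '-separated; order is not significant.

Stepwise |·|:
  U → 3
  S → 6
  ρ[d/c](S) → 6
  ρ[u/v](ρ[d/c](S)) → 6
  π[d,u](ρ[u/v](ρ[d/c](S))) → 6
  (U ∪ π[d,u](ρ[u/v](ρ[d/c](S)))) → 9
  π[u]((U ∪ π[d,u](ρ[u/v](ρ[d/c](S))))) → 9

== RESULT ==
u
p
p
q
q
q
q
s
t
t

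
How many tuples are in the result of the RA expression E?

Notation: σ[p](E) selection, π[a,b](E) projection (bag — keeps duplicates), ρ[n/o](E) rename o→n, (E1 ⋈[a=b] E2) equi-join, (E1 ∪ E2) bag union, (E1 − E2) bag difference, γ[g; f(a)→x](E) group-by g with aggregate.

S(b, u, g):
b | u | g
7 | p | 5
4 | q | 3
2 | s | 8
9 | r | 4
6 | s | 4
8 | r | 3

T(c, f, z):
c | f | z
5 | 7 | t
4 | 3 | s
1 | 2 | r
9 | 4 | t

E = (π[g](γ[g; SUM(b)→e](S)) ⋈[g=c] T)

Subexpression sizes:
  S → 6
  γ[g; SUM(b)→e](S) → 4
  π[g](γ[g; SUM(b)→e](S)) → 4
  T → 4
  (π[g](γ[g; SUM(b)→e](S)) ⋈[g=c] T) → 2

|E| = 2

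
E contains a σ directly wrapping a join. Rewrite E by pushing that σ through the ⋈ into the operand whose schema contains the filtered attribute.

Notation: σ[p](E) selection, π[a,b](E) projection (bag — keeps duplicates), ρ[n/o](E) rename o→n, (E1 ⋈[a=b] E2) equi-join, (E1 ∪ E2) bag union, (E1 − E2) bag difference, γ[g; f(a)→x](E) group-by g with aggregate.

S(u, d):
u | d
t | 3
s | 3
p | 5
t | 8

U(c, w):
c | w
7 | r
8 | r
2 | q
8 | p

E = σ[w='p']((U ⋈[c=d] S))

σ filters on w, owned by the left side.
E' = (σ[w='p'](U) ⋈[c=d] S)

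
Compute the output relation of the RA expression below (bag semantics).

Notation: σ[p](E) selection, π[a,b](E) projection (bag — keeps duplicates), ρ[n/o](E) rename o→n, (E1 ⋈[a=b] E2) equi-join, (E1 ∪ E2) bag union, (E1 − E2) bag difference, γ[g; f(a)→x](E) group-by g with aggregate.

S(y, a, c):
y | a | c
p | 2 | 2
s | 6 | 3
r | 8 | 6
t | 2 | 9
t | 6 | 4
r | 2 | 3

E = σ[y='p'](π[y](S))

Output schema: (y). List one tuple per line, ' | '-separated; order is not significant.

Row counts bottom-up:
  S → 6
  π[y](S) → 6
  σ[y='p'](π[y](S)) → 1

== RESULT ==
y
p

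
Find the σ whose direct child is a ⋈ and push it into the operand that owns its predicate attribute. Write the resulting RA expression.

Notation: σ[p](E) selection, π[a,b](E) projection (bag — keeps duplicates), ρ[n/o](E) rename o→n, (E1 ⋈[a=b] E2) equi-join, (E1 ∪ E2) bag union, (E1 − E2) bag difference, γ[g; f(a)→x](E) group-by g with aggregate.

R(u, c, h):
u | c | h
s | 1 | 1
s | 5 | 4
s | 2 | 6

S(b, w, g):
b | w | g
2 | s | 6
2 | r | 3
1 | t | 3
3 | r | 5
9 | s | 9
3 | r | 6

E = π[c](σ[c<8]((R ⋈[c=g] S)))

σ filters on c, owned by the left side.
E' = π[c]((σ[c<8](R) ⋈[c=g] S))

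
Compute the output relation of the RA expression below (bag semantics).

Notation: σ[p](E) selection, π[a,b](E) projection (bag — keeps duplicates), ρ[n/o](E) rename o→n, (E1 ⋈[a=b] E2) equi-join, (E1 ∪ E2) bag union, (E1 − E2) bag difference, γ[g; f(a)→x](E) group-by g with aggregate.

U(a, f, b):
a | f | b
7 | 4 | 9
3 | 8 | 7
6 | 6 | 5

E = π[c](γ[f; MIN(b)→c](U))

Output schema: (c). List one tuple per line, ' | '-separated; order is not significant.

Per-node cardinality:
  U → 3
  γ[f; MIN(b)→c](U) → 3
  π[c](γ[f; MIN(b)→c](U)) → 3

== RESULT ==
c
5
7
9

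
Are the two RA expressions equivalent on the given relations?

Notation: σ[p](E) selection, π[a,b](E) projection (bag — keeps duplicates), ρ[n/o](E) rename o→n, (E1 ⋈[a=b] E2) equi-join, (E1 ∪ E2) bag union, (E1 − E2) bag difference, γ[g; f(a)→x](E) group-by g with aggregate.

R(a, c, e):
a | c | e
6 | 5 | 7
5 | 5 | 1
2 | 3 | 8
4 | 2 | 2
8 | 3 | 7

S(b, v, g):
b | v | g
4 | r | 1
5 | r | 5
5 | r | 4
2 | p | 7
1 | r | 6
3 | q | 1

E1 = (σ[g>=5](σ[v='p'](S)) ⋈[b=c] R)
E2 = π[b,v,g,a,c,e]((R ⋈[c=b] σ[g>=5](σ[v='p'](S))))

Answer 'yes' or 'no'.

E1 subexpression sizes:
  S → 6
  σ[v='p'](S) → 1
  σ[g>=5](σ[v='p'](S)) → 1
  R → 5
  (σ[g>=5](σ[v='p'](S)) ⋈[b=c] R) → 1
E2 subexpression sizes:
  R → 5
  S → 6
  σ[v='p'](S) → 1
  σ[g>=5](σ[v='p'](S)) → 1
  (R ⋈[c=b] σ[g>=5](σ[v='p'](S))) → 1
  π[b,v,g,a,c,e]((R ⋈[c=b] σ[g>=5](σ[v='p'](S)))) → 1

E1 and E2 produce the same multiset:
b | v | g | a | c | e
2 | p | 7 | 4 | 2 | 2

yes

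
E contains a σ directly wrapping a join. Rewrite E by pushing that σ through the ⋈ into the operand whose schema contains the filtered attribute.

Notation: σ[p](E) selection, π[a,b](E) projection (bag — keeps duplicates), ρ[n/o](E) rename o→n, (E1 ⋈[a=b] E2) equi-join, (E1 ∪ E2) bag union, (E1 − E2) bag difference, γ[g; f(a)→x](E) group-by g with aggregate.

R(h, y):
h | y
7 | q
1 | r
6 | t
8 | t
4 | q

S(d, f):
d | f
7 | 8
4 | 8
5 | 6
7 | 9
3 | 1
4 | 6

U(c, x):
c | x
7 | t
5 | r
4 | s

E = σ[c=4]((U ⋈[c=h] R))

σ filters on c, owned by the left side.
E' = (σ[c=4](U) ⋈[c=h] R)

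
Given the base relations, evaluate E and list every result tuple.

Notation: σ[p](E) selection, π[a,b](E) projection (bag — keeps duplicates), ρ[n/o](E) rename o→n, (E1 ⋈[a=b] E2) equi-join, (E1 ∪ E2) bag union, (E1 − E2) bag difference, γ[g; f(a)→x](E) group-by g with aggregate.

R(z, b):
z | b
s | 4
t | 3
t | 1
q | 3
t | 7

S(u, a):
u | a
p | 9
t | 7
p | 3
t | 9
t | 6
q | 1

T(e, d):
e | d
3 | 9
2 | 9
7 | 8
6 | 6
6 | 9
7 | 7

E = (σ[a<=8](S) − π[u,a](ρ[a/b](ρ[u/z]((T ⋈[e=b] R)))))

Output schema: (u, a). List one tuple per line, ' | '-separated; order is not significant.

Row counts bottom-up:
  S → 6
  σ[a<=8](S) → 4
  T → 6
  R → 5
  (T ⋈[e=b] R) → 4
  ρ[u/z]((T ⋈[e=b] R)) → 4
  ρ[a/b](ρ[u/z]((T ⋈[e=b] R))) → 4
  π[u,a](ρ[a/b](ρ[u/z]((T ⋈[e=b] R)))) → 4
  (σ[a<=8](S) − π[u,a](ρ[a/b](ρ[u/z]((T ⋈[e=b] R))))) → 3

== RESULT ==
u | a
p | 3
q | 1
t | 6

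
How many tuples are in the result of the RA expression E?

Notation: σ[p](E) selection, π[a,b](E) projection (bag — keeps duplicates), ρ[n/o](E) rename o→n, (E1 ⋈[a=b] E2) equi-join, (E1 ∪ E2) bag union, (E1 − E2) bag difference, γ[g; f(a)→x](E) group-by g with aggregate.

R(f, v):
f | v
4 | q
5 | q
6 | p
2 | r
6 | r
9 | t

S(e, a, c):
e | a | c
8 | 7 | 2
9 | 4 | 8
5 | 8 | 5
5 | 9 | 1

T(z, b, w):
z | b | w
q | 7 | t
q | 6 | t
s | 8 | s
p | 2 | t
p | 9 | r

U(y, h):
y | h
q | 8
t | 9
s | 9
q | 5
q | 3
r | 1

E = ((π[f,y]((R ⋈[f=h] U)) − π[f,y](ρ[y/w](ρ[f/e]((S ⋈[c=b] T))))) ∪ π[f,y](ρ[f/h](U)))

Row counts bottom-up:
  R → 6
  U → 6
  (R ⋈[f=h] U) → 3
  π[f,y]((R ⋈[f=h] U)) → 3
  S → 4
  T → 5
  (S ⋈[c=b] T) → 2
  ρ[f/e]((S ⋈[c=b] T)) → 2
  ρ[y/w](ρ[f/e]((S ⋈[c=b] T))) → 2
  π[f,y](ρ[y/w](ρ[f/e]((S ⋈[c=b] T)))) → 2
  (π[f,y]((R ⋈[f=h] U)) − π[f,y](ρ[y/w](ρ[f/e]((S ⋈[c=b] T))))) → 2
  U → 6
  ρ[f/h](U) → 6
  π[f,y](ρ[f/h](U)) → 6
  ((π[f,y]((R ⋈[f=h] U)) − π[f,y](ρ[y/w](ρ[f/e]((S ⋈[c=b] T))))) ∪ π[f,y](ρ[f/h](U))) → 8

|E| = 8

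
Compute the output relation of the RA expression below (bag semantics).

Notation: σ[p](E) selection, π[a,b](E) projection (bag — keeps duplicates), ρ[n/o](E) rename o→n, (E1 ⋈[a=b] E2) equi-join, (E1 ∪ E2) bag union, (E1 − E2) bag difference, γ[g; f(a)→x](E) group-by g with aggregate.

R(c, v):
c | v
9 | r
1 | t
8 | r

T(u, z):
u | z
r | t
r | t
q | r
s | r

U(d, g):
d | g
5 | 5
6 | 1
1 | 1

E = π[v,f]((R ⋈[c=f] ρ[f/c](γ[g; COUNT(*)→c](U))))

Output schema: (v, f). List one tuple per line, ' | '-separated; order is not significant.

Row counts bottom-up:
  R → 3
  U → 3
  γ[g; COUNT(*)→c](U) → 2
  ρ[f/c](γ[g; COUNT(*)→c](U)) → 2
  (R ⋈[c=f] ρ[f/c](γ[g; COUNT(*)→c](U))) → 1
  π[v,f]((R ⋈[c=f] ρ[f/c](γ[g; COUNT(*)→c](U)))) → 1

== RESULT ==
v | f
t | 1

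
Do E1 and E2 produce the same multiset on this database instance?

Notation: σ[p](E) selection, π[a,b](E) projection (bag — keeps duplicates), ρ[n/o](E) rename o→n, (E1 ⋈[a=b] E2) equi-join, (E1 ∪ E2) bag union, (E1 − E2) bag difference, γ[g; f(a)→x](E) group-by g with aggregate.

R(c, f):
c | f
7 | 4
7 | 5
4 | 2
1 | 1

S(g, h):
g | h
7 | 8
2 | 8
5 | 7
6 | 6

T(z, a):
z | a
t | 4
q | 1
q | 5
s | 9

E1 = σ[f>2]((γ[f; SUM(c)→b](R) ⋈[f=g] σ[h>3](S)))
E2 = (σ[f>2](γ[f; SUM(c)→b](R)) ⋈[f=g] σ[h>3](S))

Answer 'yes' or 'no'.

E1 subexpression sizes:
  R → 4
  γ[f; SUM(c)→b](R) → 4
  S → 4
  σ[h>3](S) → 4
  (γ[f; SUM(c)→b](R) ⋈[f=g] σ[h>3](S)) → 2
  σ[f>2]((γ[f; SUM(c)→b](R) ⋈[f=g] σ[h>3](S))) → 1
E2 subexpression sizes:
  R → 4
  γ[f; SUM(c)→b](R) → 4
  σ[f>2](γ[f; SUM(c)→b](R)) → 2
  S → 4
  σ[h>3](S) → 4
  (σ[f>2](γ[f; SUM(c)→b](R)) ⋈[f=g] σ[h>3](S)) → 1

E1 and E2 produce the same multiset:
f | b | g | h
5 | 7 | 5 | 7

yes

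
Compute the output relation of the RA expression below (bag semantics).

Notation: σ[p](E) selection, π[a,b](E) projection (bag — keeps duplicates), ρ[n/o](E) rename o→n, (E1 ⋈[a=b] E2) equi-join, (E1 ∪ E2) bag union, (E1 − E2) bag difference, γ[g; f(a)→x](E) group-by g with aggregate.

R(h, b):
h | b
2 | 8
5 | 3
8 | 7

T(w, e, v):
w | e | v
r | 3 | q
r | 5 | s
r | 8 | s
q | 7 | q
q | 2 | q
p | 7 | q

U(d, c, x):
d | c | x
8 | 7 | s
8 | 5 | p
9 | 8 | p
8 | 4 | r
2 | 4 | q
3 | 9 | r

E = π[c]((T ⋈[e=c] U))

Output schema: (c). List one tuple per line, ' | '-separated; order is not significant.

Row counts bottom-up:
  T → 6
  U → 6
  (T ⋈[e=c] U) → 4
  π[c]((T ⋈[e=c] U)) → 4

== RESULT ==
c
5
7
7
8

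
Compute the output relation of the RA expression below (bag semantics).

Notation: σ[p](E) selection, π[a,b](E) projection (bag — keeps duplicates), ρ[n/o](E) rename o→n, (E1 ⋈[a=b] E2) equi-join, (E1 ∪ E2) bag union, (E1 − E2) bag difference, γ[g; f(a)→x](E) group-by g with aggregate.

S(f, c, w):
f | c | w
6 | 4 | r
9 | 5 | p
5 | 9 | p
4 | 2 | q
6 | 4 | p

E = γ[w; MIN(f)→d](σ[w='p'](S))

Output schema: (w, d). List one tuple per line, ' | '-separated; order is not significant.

Per-node cardinality:
  S → 5
  σ[w='p'](S) → 3
  γ[w; MIN(f)→d](σ[w='p'](S)) → 1

== RESULT ==
w | d
p | 5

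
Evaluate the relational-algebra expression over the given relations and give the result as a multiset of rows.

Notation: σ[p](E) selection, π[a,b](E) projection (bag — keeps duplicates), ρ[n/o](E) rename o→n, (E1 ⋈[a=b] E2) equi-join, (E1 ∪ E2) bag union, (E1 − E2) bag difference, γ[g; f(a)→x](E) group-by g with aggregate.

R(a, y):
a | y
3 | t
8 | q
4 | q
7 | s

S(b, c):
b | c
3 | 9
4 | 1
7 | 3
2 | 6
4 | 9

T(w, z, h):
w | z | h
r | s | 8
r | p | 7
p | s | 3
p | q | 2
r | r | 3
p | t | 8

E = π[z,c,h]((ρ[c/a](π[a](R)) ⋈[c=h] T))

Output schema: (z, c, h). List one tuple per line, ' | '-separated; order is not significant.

Per-node cardinality:
  R → 4
  π[a](R) → 4
  ρ[c/a](π[a](R)) → 4
  T → 6
  (ρ[c/a](π[a](R)) ⋈[c=h] T) → 5
  π[z,c,h]((ρ[c/a](π[a](R)) ⋈[c=h] T)) → 5

== RESULT ==
z | c | h
p | 7 | 7
r | 3 | 3
s | 3 | 3
s | 8 | 8
t | 8 | 8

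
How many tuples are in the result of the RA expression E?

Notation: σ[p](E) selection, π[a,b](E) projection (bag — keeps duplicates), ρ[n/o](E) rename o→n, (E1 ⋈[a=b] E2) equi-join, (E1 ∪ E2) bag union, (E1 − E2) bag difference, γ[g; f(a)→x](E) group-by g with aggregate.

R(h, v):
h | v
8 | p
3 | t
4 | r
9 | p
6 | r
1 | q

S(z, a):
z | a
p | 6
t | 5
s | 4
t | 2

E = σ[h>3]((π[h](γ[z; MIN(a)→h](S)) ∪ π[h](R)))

Subexpression sizes:
  S → 4
  γ[z; MIN(a)→h](S) → 3
  π[h](γ[z; MIN(a)→h](S)) → 3
  R → 6
  π[h](R) → 6
  (π[h](γ[z; MIN(a)→h](S)) ∪ π[h](R)) → 9
  σ[h>3]((π[h](γ[z; MIN(a)→h](S)) ∪ π[h](R))) → 6

|E| = 6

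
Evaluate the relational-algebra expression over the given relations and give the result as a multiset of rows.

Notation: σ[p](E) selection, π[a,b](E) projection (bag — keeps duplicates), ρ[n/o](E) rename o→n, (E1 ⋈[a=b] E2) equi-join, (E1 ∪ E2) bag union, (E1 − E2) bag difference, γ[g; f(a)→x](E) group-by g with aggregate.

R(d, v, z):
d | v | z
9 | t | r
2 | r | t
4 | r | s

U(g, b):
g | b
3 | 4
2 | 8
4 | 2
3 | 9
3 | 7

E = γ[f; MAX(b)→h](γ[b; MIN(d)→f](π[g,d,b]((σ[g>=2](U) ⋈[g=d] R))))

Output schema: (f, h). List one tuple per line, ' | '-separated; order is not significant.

Stepwise |·|:
  U → 5
  σ[g>=2](U) → 5
  R → 3
  (σ[g>=2](U) ⋈[g=d] R) → 2
  π[g,d,b]((σ[g>=2](U) ⋈[g=d] R)) → 2
  γ[b; MIN(d)→f](π[g,d,b]((σ[g>=2](U) ⋈[g=d] R))) → 2
  γ[f; MAX(b)→h](γ[b; MIN(d)→f](π[g,d,b]((σ[g>=2](U) ⋈[g=d] R)))) → 2

== RESULT ==
f | h
2 | 8
4 | 2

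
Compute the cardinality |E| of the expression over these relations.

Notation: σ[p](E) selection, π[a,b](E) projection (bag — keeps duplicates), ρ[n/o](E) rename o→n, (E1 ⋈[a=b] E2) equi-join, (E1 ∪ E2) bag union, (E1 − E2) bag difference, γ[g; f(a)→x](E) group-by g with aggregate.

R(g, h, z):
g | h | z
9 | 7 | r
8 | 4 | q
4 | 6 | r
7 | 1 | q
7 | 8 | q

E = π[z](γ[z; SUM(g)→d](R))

Stepwise |·|:
  R → 5
  γ[z; SUM(g)→d](R) → 2
  π[z](γ[z; SUM(g)→d](R)) → 2

|E| = 2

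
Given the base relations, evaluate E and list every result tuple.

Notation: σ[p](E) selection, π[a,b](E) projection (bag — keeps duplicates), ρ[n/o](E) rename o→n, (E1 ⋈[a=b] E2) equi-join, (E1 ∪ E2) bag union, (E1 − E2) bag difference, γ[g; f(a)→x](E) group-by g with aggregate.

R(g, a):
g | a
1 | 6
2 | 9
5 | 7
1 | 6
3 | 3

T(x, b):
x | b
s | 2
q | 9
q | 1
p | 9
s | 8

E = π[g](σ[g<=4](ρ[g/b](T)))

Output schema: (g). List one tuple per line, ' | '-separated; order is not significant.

Row counts bottom-up:
  T → 5
  ρ[g/b](T) → 5
  σ[g<=4](ρ[g/b](T)) → 2
  π[g](σ[g<=4](ρ[g/b](T))) → 2

== RESULT ==
g
1
2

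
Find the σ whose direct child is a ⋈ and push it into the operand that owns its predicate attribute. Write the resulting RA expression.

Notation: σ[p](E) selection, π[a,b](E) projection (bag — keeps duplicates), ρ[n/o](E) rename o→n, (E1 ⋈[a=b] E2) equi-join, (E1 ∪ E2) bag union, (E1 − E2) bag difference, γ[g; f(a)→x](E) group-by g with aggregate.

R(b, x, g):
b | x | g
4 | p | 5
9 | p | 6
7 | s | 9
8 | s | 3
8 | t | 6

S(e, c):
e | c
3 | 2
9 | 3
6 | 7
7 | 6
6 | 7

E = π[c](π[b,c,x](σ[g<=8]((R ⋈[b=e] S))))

σ filters on g, owned by the left side.
E' = π[c](π[b,c,x]((σ[g<=8](R) ⋈[b=e] S)))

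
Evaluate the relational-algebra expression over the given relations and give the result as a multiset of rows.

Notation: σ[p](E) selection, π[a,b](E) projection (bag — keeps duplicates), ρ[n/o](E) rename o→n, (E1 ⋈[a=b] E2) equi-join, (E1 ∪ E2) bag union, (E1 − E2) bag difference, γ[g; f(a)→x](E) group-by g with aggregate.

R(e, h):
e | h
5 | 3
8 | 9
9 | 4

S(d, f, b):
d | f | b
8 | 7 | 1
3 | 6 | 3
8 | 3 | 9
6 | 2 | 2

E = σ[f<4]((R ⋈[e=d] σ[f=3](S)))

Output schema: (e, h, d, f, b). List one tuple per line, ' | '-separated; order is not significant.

Subexpression sizes:
  R → 3
  S → 4
  σ[f=3](S) → 1
  (R ⋈[e=d] σ[f=3](S)) → 1
  σ[f<4]((R ⋈[e=d] σ[f=3](S))) → 1

== RESULT ==
e | h | d | f | b
8 | 9 | 8 | 3 | 9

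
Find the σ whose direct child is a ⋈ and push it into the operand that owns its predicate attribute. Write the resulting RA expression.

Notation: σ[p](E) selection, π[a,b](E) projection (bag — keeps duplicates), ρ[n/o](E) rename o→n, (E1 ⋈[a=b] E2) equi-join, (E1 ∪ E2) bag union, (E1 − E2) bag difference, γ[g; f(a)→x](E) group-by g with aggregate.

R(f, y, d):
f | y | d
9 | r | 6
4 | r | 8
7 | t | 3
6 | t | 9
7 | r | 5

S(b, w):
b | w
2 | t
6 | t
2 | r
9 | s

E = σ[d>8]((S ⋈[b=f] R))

σ filters on d, owned by the right side.
E' = (S ⋈[b=f] σ[d>8](R))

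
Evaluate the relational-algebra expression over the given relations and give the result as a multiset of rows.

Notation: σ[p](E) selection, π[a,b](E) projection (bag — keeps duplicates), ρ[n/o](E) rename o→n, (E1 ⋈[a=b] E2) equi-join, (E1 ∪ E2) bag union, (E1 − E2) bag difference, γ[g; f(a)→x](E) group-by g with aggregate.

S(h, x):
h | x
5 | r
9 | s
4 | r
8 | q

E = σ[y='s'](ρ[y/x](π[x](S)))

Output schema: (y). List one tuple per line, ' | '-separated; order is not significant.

Stepwise |·|:
  S → 4
  π[x](S) → 4
  ρ[y/x](π[x](S)) → 4
  σ[y='s'](ρ[y/x](π[x](S))) → 1

== RESULT ==
y
s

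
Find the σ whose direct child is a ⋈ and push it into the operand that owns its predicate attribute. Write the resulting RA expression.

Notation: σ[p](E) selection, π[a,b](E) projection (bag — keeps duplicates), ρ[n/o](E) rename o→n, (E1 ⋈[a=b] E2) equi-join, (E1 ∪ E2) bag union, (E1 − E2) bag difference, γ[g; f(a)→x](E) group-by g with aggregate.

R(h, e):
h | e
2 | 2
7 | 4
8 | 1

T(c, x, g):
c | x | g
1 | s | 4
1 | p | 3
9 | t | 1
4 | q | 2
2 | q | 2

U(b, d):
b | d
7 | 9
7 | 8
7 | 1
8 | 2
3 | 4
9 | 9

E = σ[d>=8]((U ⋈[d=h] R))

σ filters on d, owned by the left side.
E' = (σ[d>=8](U) ⋈[d=h] R)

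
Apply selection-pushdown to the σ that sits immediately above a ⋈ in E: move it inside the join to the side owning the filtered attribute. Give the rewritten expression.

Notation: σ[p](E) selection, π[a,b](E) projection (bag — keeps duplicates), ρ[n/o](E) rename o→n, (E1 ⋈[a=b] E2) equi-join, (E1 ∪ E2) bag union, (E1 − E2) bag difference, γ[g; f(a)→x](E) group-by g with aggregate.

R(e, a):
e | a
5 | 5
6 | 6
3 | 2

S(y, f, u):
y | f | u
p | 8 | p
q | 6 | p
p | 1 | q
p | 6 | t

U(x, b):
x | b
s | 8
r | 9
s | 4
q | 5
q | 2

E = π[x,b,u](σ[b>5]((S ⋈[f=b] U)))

σ filters on b, owned by the right side.
E' = π[x,b,u]((S ⋈[f=b] σ[b>5](U)))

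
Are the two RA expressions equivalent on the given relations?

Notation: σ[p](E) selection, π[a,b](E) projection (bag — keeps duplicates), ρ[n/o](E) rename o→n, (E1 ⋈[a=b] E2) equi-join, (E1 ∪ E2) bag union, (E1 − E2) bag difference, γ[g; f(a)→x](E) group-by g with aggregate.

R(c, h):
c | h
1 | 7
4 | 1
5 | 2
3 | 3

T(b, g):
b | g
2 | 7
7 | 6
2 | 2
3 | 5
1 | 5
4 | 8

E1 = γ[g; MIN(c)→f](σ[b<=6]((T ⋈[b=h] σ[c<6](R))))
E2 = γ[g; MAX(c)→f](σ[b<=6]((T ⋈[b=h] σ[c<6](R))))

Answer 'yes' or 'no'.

E1 per-node cardinality:
  T → 6
  R → 4
  σ[c<6](R) → 4
  (T ⋈[b=h] σ[c<6](R)) → 5
  σ[b<=6]((T ⋈[b=h] σ[c<6](R))) → 4
  γ[g; MIN(c)→f](σ[b<=6]((T ⋈[b=h] σ[c<6](R)))) → 3
E2 per-node cardinality:
  T → 6
  R → 4
  σ[c<6](R) → 4
  (T ⋈[b=h] σ[c<6](R)) → 5
  σ[b<=6]((T ⋈[b=h] σ[c<6](R))) → 4
  γ[g; MAX(c)→f](σ[b<=6]((T ⋈[b=h] σ[c<6](R)))) → 3

E1 result:
g | f
2 | 5
5 | 3
7 | 5
E2 result:
g | f
2 | 5
5 | 4
7 | 5
Witness: (5, 3) appears 1× in E1 but 0× in E2.

no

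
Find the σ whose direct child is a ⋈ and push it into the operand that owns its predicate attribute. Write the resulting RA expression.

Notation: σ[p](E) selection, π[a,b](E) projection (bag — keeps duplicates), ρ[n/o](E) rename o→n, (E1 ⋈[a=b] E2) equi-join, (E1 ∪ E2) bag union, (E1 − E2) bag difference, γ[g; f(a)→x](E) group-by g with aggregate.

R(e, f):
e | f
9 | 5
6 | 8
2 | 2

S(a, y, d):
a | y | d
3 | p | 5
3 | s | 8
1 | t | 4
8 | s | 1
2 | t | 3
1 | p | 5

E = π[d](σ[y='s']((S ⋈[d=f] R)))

σ filters on y, owned by the left side.
E' = π[d]((σ[y='s'](S) ⋈[d=f] R))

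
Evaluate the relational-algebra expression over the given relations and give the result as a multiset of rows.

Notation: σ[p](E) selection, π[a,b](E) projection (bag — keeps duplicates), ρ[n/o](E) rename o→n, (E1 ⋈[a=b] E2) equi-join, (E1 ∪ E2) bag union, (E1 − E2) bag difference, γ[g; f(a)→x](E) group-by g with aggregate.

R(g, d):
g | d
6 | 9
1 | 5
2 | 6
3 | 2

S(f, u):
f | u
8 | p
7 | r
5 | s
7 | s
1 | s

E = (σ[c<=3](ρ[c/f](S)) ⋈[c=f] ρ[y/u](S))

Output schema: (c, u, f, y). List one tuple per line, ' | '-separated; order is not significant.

Stepwise |·|:
  S → 5
  ρ[c/f](S) → 5
  σ[c<=3](ρ[c/f](S)) → 1
  S → 5
  ρ[y/u](S) → 5
  (σ[c<=3](ρ[c/f](S)) ⋈[c=f] ρ[y/u](S)) → 1

== RESULT ==
c | u | f | y
1 | s | 1 | s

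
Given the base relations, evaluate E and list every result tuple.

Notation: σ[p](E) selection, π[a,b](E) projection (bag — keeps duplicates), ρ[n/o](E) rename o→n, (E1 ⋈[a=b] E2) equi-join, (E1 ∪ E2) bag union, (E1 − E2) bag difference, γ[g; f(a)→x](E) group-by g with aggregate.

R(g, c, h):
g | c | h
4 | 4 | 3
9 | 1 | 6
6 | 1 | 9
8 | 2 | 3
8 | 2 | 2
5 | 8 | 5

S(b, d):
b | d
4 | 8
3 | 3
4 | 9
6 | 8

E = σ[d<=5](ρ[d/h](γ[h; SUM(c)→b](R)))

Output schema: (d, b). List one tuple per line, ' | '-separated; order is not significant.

Stepwise |·|:
  R → 6
  γ[h; SUM(c)→b](R) → 5
  ρ[d/h](γ[h; SUM(c)→b](R)) → 5
  σ[d<=5](ρ[d/h](γ[h; SUM(c)→b](R))) → 3

== RESULT ==
d | b
2 | 2
3 | 6
5 | 8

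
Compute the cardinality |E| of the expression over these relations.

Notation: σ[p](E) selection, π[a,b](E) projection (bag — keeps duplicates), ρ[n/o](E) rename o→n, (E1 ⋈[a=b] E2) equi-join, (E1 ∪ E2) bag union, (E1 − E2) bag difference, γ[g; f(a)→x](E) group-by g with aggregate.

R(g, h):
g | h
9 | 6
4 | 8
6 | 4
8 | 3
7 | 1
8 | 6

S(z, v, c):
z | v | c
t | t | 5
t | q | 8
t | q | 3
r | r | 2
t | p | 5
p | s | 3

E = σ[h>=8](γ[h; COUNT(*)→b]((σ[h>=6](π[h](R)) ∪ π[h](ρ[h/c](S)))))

Subexpression sizes:
  R → 6
  π[h](R) → 6
  σ[h>=6](π[h](R)) → 3
  S → 6
  ρ[h/c](S) → 6
  π[h](ρ[h/c](S)) → 6
  (σ[h>=6](π[h](R)) ∪ π[h](ρ[h/c](S))) → 9
  γ[h; COUNT(*)→b]((σ[h>=6](π[h](R)) ∪ π[h](ρ[h/c](S)))) → 5
  σ[h>=8](γ[h; COUNT(*)→b]((σ[h>=6](π[h](R)) ∪ π[h](ρ[h/c](S))))) → 1

|E| = 1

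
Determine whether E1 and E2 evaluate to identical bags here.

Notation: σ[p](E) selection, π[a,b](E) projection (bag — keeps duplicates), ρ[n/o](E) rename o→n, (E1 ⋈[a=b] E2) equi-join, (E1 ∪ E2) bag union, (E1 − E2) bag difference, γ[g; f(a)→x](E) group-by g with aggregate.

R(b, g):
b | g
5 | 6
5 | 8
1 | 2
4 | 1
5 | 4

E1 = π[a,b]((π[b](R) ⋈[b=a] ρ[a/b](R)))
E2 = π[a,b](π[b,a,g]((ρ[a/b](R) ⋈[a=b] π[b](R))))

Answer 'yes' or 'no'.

E1 per-node cardinality:
  R → 5
  π[b](R) → 5
  R → 5
  ρ[a/b](R) → 5
  (π[b](R) ⋈[b=a] ρ[a/b](R)) → 11
  π[a,b]((π[b](R) ⋈[b=a] ρ[a/b](R))) → 11
E2 per-node cardinality:
  R → 5
  ρ[a/b](R) → 5
  R → 5
  π[b](R) → 5
  (ρ[a/b](R) ⋈[a=b] π[b](R)) → 11
  π[b,a,g]((ρ[a/b](R) ⋈[a=b] π[b](R))) → 11
  π[a,b](π[b,a,g]((ρ[a/b](R) ⋈[a=b] π[b](R)))) → 11

E1 and E2 produce the same multiset:
a | b
1 | 1
4 | 4
5 | 5
5 | 5
5 | 5
5 | 5
5 | 5
5 | 5
5 | 5
5 | 5
5 | 5

yes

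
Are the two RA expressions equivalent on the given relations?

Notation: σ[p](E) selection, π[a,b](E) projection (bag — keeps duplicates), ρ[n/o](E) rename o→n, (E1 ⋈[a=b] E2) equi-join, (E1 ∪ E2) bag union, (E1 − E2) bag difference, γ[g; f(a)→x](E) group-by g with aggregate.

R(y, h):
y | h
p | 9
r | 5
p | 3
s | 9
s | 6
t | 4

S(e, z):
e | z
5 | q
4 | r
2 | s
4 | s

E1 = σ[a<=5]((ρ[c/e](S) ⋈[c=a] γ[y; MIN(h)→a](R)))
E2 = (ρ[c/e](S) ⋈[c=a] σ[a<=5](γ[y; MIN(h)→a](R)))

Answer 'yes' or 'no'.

E1 per-node cardinality:
  S → 4
  ρ[c/e](S) → 4
  R → 6
  γ[y; MIN(h)→a](R) → 4
  (ρ[c/e](S) ⋈[c=a] γ[y; MIN(h)→a](R)) → 3
  σ[a<=5]((ρ[c/e](S) ⋈[c=a] γ[y; MIN(h)→a](R))) → 3
E2 per-node cardinality:
  S → 4
  ρ[c/e](S) → 4
  R → 6
  γ[y; MIN(h)→a](R) → 4
  σ[a<=5](γ[y; MIN(h)→a](R)) → 3
  (ρ[c/e](S) ⋈[c=a] σ[a<=5](γ[y; MIN(h)→a](R))) → 3

E1 and E2 produce the same multiset:
c | z | y | a
4 | r | t | 4
4 | s | t | 4
5 | q | r | 5

yes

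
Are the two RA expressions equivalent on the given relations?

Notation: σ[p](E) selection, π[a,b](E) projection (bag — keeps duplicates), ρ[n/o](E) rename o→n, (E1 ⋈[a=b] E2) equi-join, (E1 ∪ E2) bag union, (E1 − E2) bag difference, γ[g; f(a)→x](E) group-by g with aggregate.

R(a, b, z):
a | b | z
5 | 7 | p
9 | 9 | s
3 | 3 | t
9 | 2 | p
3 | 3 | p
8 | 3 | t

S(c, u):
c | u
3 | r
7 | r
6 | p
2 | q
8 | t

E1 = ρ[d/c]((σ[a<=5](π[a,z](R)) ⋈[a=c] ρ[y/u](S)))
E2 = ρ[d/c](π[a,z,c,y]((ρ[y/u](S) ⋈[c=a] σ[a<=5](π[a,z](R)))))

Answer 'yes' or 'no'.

E1 row counts bottom-up:
  R → 6
  π[a,z](R) → 6
  σ[a<=5](π[a,z](R)) → 3
  S → 5
  ρ[y/u](S) → 5
  (σ[a<=5](π[a,z](R)) ⋈[a=c] ρ[y/u](S)) → 2
  ρ[d/c]((σ[a<=5](π[a,z](R)) ⋈[a=c] ρ[y/u](S))) → 2
E2 row counts bottom-up:
  S → 5
  ρ[y/u](S) → 5
  R → 6
  π[a,z](R) → 6
  σ[a<=5](π[a,z](R)) → 3
  (ρ[y/u](S) ⋈[c=a] σ[a<=5](π[a,z](R))) → 2
  π[a,z,c,y]((ρ[y/u](S) ⋈[c=a] σ[a<=5](π[a,z](R)))) → 2
  ρ[d/c](π[a,z,c,y]((ρ[y/u](S) ⋈[c=a] σ[a<=5](π[a,z](R))))) → 2

E1 and E2 produce the same multiset:
a | z | d | y
3 | p | 3 | r
3 | t | 3 | r

yes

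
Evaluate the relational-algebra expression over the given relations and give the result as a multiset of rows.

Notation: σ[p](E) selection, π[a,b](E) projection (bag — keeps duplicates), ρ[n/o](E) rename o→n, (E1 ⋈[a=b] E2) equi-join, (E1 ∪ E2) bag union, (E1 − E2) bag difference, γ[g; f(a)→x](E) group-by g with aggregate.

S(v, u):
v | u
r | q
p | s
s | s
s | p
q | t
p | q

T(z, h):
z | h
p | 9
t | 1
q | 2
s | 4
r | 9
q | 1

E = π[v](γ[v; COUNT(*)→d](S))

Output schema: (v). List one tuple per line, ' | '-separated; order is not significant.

Row counts bottom-up:
  S → 6
  γ[v; COUNT(*)→d](S) → 4
  π[v](γ[v; COUNT(*)→d](S)) → 4

== RESULT ==
v
p
q
r
s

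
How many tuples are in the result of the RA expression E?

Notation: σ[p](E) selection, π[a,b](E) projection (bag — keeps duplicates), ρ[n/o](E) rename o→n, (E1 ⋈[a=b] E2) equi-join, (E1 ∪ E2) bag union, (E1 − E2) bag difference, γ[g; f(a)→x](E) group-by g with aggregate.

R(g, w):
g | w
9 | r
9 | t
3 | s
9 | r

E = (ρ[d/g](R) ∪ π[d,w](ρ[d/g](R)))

Stepwise |·|:
  R → 4
  ρ[d/g](R) → 4
  R → 4
  ρ[d/g](R) → 4
  π[d,w](ρ[d/g](R)) → 4
  (ρ[d/g](R) ∪ π[d,w](ρ[d/g](R))) → 8

|E| = 8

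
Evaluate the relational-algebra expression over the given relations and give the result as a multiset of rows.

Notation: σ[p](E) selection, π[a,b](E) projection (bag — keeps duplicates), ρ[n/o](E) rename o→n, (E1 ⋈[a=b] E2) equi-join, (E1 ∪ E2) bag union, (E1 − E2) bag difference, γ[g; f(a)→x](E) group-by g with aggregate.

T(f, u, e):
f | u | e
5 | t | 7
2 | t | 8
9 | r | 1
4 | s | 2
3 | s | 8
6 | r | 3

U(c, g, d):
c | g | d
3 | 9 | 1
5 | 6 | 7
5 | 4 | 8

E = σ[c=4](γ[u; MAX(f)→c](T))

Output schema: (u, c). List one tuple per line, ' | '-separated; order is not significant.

Row counts bottom-up:
  T → 6
  γ[u; MAX(f)→c](T) → 3
  σ[c=4](γ[u; MAX(f)→c](T)) → 1

== RESULT ==
u | c
s | 4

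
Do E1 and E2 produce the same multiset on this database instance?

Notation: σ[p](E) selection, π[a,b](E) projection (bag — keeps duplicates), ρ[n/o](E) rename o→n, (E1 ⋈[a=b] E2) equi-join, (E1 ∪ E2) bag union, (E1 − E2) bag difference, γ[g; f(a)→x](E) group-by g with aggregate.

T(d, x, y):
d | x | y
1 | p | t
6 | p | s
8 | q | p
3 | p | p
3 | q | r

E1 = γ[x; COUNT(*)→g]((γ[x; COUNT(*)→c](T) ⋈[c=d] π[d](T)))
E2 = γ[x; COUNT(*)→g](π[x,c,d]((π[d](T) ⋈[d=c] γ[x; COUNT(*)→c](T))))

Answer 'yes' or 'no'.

E1 subexpression sizes:
  T → 5
  γ[x; COUNT(*)→c](T) → 2
  T → 5
  π[d](T) → 5
  (γ[x; COUNT(*)→c](T) ⋈[c=d] π[d](T)) → 2
  γ[x; COUNT(*)→g]((γ[x; COUNT(*)→c](T) ⋈[c=d] π[d](T))) → 1
E2 subexpression sizes:
  T → 5
  π[d](T) → 5
  T → 5
  γ[x; COUNT(*)→c](T) → 2
  (π[d](T) ⋈[d=c] γ[x; COUNT(*)→c](T)) → 2
  π[x,c,d]((π[d](T) ⋈[d=c] γ[x; COUNT(*)→c](T))) → 2
  γ[x; COUNT(*)→g](π[x,c,d]((π[d](T) ⋈[d=c] γ[x; COUNT(*)→c](T)))) → 1

E1 and E2 produce the same multiset:
x | g
p | 2

yes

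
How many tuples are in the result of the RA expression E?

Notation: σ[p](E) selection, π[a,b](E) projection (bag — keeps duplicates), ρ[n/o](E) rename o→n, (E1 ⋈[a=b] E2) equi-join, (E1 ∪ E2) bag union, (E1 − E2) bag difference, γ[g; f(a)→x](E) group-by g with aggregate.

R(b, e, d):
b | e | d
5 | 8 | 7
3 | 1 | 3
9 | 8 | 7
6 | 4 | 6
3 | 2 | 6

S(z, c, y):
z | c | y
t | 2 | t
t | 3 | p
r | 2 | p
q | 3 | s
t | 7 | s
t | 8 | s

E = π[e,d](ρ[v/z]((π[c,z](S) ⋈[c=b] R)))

Row counts bottom-up:
  S → 6
  π[c,z](S) → 6
  R → 5
  (π[c,z](S) ⋈[c=b] R) → 4
  ρ[v/z]((π[c,z](S) ⋈[c=b] R)) → 4
  π[e,d](ρ[v/z]((π[c,z](S) ⋈[c=b] R))) → 4

|E| = 4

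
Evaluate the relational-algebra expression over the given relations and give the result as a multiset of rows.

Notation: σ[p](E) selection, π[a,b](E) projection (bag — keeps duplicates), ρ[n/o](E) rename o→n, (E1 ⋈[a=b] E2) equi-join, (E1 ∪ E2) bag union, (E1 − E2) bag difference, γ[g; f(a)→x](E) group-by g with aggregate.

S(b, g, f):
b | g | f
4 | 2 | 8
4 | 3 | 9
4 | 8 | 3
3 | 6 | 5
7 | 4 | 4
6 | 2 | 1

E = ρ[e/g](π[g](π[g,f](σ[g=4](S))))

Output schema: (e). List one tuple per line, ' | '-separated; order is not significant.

Stepwise |·|:
  S → 6
  σ[g=4](S) → 1
  π[g,f](σ[g=4](S)) → 1
  π[g](π[g,f](σ[g=4](S))) → 1
  ρ[e/g](π[g](π[g,f](σ[g=4](S)))) → 1

== RESULT ==
e
4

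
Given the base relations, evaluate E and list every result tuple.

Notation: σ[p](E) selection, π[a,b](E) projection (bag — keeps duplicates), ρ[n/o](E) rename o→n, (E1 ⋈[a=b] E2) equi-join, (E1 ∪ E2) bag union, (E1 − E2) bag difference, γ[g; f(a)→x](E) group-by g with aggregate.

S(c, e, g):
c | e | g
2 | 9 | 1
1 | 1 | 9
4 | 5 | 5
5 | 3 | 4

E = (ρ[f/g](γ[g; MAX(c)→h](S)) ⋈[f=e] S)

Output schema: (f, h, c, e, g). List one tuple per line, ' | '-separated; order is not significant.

Stepwise |·|:
  S → 4
  γ[g; MAX(c)→h](S) → 4
  ρ[f/g](γ[g; MAX(c)→h](S)) → 4
  S → 4
  (ρ[f/g](γ[g; MAX(c)→h](S)) ⋈[f=e] S) → 3

== RESULT ==
f | h | c | e | g
1 | 2 | 1 | 1 | 9
5 | 4 | 4 | 5 | 5
9 | 1 | 2 | 9 | 1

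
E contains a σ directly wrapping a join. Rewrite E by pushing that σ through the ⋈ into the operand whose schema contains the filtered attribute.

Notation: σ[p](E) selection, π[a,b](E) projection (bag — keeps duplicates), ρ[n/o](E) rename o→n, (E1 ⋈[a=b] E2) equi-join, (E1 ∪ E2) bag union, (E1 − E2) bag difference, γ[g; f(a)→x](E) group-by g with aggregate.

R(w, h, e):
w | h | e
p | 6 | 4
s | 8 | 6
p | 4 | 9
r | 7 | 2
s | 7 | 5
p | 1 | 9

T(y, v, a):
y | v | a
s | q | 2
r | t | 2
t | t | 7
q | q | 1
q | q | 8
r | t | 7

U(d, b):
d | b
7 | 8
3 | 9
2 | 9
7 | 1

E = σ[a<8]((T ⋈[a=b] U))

σ filters on a, owned by the left side.
E' = (σ[a<8](T) ⋈[a=b] U)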